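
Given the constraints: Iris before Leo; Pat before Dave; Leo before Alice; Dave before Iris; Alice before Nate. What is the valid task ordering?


Constraints: Iris before Leo; Pat before Dave; Leo before Alice; Dave before Iris; Alice before Nate
Method: repeatedly schedule the remaining task that has no remaining task required before it.
  Step 1: remaining {Dave, Iris, Leo, Alice, Nate, Pat}; every task except Pat still has a predecessor pending → schedule Pat.
  Step 2: remaining {Dave, Iris, Leo, Alice, Nate}; every task except Dave still has a predecessor pending → schedule Dave.
  Step 3: remaining {Iris, Leo, Alice, Nate}; every task except Iris still has a predecessor pending → schedule Iris.
  Step 4: remaining {Leo, Alice, Nate}; every task except Leo still has a predecessor pending → schedule Leo.
  Step 5: remaining {Alice, Nate}; every task except Alice still has a predecessor pending → schedule Alice.
  Step 6: only Nate remains → schedule Nate.
Resulting order:

Pat → Dave → Iris → Leo → Alice → Nate


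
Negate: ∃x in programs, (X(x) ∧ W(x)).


Original: ∃x (X(x) ∧ W(x))
Rule: ¬∀→∃, ¬∃→∀, negate predicate.
Negation: ∀x (¬X(x) ∨ ¬W(x))

∀x (¬X(x) ∨ ¬W(x))


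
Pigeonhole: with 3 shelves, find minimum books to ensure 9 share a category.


Pigeonhole: to guarantee k in one of n categories, need (k-1)×n + 1.
k = 9, n = 3
Minimum = (9-1) × 3 + 1 = 8 × 3 + 1

25


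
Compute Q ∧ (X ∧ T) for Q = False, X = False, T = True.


Q = False, X = False, T = True
Step 1: X ∧ T = False AND True = False
Step 2: Q ∧ False = False AND False = False
AND is true only when ALL operands are true.

False


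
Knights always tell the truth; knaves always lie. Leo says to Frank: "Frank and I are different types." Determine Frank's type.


Leo says: "Frank and I are different types."
Case 1: Leo is a Knight (truth-teller)
  Statement is true → they ARE different → Frank is a Knave
Case 2: Leo is a Knave (liar)
  Statement is false → they are NOT different → Frank is a Knave
In both cases, Frank is a Knave.

Knave


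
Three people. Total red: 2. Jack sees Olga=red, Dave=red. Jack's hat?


Total red = 2, seen red = 2
Own red = 2 - 2 = 0
Jack's hat is blue.

blue


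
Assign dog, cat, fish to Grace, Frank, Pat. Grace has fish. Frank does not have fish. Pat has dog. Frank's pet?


From clues:
  Pat → dog
  Grace → fish
By elimination, Frank gets the remaining.

cat


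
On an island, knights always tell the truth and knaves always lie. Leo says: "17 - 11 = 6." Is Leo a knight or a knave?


Statement: "17 - 11 = 6."
Actual: 17 - 11 = 6
Claimed: 6
Statement is TRUE → Leo tells the truth → Knight

Knight


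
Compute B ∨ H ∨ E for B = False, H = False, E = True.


B = False, H = False, E = True
Step 1: B ∨ H = False OR False = False
Step 2: False ∨ E = False OR True = True
OR is true when at least one operand is true.

True


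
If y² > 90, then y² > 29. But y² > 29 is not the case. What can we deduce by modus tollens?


Modus tollens: P → Q, ¬Q ⊢ ¬P
P: y² > 90
Q: y² > 29
We have P → Q and Q is false.
By modus tollens, P must be false.

It is not the case that y² > 90


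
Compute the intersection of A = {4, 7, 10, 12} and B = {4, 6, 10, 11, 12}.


A = {4, 7, 10, 12}
B = {4, 6, 10, 11, 12}
Operation: intersection
Elements in both: 4, 10, 12

{4, 10, 12}


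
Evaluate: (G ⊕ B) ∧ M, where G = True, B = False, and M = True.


G = True, B = False, M = True
Step 1: G ⊕ B = True XOR False = True
Step 2: True ∧ M = True AND True = True
XOR true when exactly one of G,B is true; then AND with M.

True


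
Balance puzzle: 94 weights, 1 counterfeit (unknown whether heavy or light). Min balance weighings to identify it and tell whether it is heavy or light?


Let n = 94. 188 possibilities (n weights × lighter/heavier); each weighing has 3 outcomes.
Bound for k weighings: say the first weighing puts j weights on each pan. If it tips, the 2j weighed weights remain suspects (each with a known direction) and k-1 weighings give 3^(k-1) outcomes; 3^(k-1) is odd, so 2j ≤ 3^(k-1) - 1. If it balances, the n - 2j unweighed weights remain with direction unknown: 2(n - 2j) ≤ 3^(k-1) - 1 by the same parity argument. Adding, n ≤ (3^(k-1) - 1) + (3^(k-1) - 1)/2 = (3^k - 3)/2, and the classical three-group strategy achieves this (3 weights in 2 weighings, 12 in 3, 39 in 4, 120 in 5).
So we need the smallest k with (3^k - 3)/2 ≥ 94.
k = 4: (3^4 - 3)/2 = 39 < 94 ✗
k = 5: (3^5 - 3)/2 = 120 ≥ 94 ✓

5


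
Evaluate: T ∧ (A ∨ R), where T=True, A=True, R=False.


T = True, A = True, R = False
Expression: T ∧ (A ∨ R)
Step 1: A ∨ R = True OR False = True
Step 2: T ∧ (True) = True AND True = True

True


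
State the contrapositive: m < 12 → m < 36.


Original: If m < 12, then m < 36
Contrapositive: If ¬Q, then ¬P
Negate Q: not (m < 36)
Negate P: not (m < 12)

If not (m < 36), then not (m < 12).


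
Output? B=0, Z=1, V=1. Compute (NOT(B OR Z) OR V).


B OR Z = 1
NOT(1) = 0
0 OR 1 = 1

1


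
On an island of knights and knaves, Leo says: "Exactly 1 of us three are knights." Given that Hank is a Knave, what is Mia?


Leo claims exactly 1 knights among Leo, Hank, Mia.
Given: Hank is a Knave.

Case 1: Leo is a Knight (tells truth)
  Then exactly 1 of the three are knights.
  Counting Leo, Hank: 1 knight(s) so far. Need 0 more → Mia = Knave.
Case 2: Leo is a Knave (lies)
  Then the count is NOT 1.
  If Mia = Knight, count = 1 = 1 → claim would be true, contradicts lie.
  If Mia = Knave, count = 0 ≠ 1 → lie confirmed ✓

Mia is a Knave.

Knave


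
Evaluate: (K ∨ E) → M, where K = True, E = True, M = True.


K = True, E = True, M = True
Step 1: K ∨ E = True OR True = True
Step 2: (True) → M: false only when antecedent=True and M=False.
Result: True

True


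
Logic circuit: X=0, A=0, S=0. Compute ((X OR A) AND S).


X OR A = 0|0 = 0
0 AND 0 = 0

0


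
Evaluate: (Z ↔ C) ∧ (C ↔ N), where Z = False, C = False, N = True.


Z = False, C = False, N = True
Step 1: Z ↔ C is true when Z and C have the same value. Result: True
Step 2: C ↔ N is true when C and N have the same value. Result: False
Step 3: True ∧ False = False

False


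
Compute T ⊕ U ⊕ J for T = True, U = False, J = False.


T = True, U = False, J = False
Step 1: T ⊕ U = True XOR False = True
Step 2: True ⊕ J = True XOR False = True
XOR is true when an odd number of operands are true.

True


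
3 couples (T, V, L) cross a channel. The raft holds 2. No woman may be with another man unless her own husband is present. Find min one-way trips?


Label couples T, V, L (H = husband, W = wife).
Counting alone: 6 people, the raft carries 2 and someone must bring it back, so each round trip nets at most +1 on the far side until the last crossing → at least 9 trips. The jealousy constraint makes 9 impossible; the shortest valid schedule has 11:
1. WT+WV →  (far: WT,WV; near: HT,HV,HL,WL)
2. WT ←       (far: WV; near: HT,HV,HL,WT,WL)
3. WT+WL →  (far: WT,WV,WL; near: HT,HV,HL)
4. WT ←       (far: WV,WL; near: HT,HV,HL,WT)
5. HV+HL →  (far: HV,WV,HL,WL; near: HT,WT)
6. HV+WV ←  (far: HL,WL; near: HT,WT,HV,WV)
7. HT+HV →  (far: HT,HV,HL,WL; near: WT,WV)
8. WL ←       (far: HT,HV,HL; near: WT,WV,WL)
9. WT+WV →  (far: HT,WT,HV,WV,HL; near: WL)
10. HL ←      (far: HT,WT,HV,WV; near: HL,WL)
11. HL+WL → (far: all six; near: empty)
In every state each wife is either with her husband or with no other man.
Minimum trips = 11

11


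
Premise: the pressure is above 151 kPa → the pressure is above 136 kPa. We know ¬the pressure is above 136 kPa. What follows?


Modus tollens: P → Q, ¬Q ⊢ ¬P
P: the pressure is above 151 kPa
Q: the pressure is above 136 kPa
We have P → Q and Q is false.
By modus tollens, P must be false.

It is not the case that the pressure is above 151 kPa


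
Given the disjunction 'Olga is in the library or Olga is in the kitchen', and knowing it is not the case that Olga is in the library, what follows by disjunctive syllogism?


Disjunctive syllogism: P ∨ Q, ¬P ⊢ Q
Disjunction: Olga is in the library ∨ Olga is in the kitchen
We know it is not the case that Olga is in the library.
By disjunctive syllogism, the other disjunct must be true.

Olga is in the kitchen


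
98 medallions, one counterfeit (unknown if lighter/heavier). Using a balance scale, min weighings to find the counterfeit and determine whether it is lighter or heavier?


Let n = 98. 196 possibilities (n medallions × lighter/heavier); each weighing has 3 outcomes.
Bound for k weighings: say the first weighing puts j medallions on each pan. If it tips, the 2j weighed medallions remain suspects (each with a known direction) and k-1 weighings give 3^(k-1) outcomes; 3^(k-1) is odd, so 2j ≤ 3^(k-1) - 1. If it balances, the n - 2j unweighed medallions remain with direction unknown: 2(n - 2j) ≤ 3^(k-1) - 1 by the same parity argument. Adding, n ≤ (3^(k-1) - 1) + (3^(k-1) - 1)/2 = (3^k - 3)/2, and the classical three-group strategy achieves this (3 medallions in 2 weighings, 12 in 3, 39 in 4, 120 in 5).
So we need the smallest k with (3^k - 3)/2 ≥ 98.
k = 4: (3^4 - 3)/2 = 39 < 98 ✗
k = 5: (3^5 - 3)/2 = 120 ≥ 98 ✓

5


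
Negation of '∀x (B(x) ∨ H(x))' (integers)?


Original: ∀x (B(x) ∨ H(x))
Rule: ¬∀→∃, ¬∃→∀, negate predicate.
Negation: ∃x (¬B(x) ∧ ¬H(x))

∃x (¬B(x) ∧ ¬H(x))


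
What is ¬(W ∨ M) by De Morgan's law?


De Morgan's law: ¬(P ∨ Q) ≡ ¬P ∧ ¬Q
¬(W ∨ M) = ¬W ∧ ¬M

¬W ∧ ¬M


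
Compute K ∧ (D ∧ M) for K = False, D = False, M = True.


K = False, D = False, M = True
Step 1: D ∧ M = False AND True = False
Step 2: K ∧ False = False AND False = False
AND is true only when ALL operands are true.

False


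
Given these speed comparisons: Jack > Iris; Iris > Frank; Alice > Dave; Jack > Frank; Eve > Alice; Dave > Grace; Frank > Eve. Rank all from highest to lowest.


Constraints: Jack > Iris; Iris > Frank; Alice > Dave; Jack > Frank; Eve > Alice; Dave > Grace; Frank > Eve
Method: at each step, the next-highest is the one remaining person who never appears on the smaller side of a constraint between remaining people.
  Step 1: remaining {Grace, Jack, Alice, Frank, Iris, Dave, Eve}; on the smaller side: {Grace, Alice, Frank, Iris, Dave, Eve} → Jack is next (Jack > Iris; Jack > Frank).
  Step 2: remaining {Grace, Alice, Frank, Iris, Dave, Eve}; on the smaller side: {Grace, Alice, Frank, Dave, Eve} → Iris is next (Iris > Frank).
  Step 3: remaining {Grace, Alice, Frank, Dave, Eve}; on the smaller side: {Grace, Alice, Dave, Eve} → Frank is next (Frank > Eve).
  Step 4: remaining {Grace, Alice, Dave, Eve}; on the smaller side: {Grace, Alice, Dave} → Eve is next (Eve > Alice).
  Step 5: remaining {Grace, Alice, Dave}; on the smaller side: {Grace, Dave} → Alice is next (Alice > Dave).
  Step 6: remaining {Grace, Dave}; on the smaller side: {Grace} → Dave is next (Dave > Grace).
  Step 7: only Grace remains → lowest.
Final ranking (highest to lowest):

Jack > Iris > Frank > Eve > Alice > Dave > Grace


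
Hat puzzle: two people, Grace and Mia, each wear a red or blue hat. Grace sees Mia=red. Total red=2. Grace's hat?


Total red = 2, Mia = red
Red accounted for: 1
Remaining for Grace: 1
Grace's hat is red.

red


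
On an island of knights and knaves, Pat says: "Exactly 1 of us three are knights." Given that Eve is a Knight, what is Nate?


Pat claims exactly 1 knights among Pat, Eve, Nate.
Given: Eve is a Knight.

Case 1: Pat is a Knight (tells truth)
  Then exactly 1 of the three are knights.
  Counting Pat, Eve: 2 knight(s) so far. Need -1 more → impossible.
Case 2: Pat is a Knave (lies)
  Then the count is NOT 1.
  If Nate = Knave, count = 1 = 1 → claim would be true, contradicts lie.
  If Nate = Knight, count = 2 ≠ 1 → lie confirmed ✓

Nate is a Knight.

Knight


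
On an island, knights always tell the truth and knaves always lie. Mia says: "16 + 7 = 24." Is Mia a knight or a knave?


Statement: "16 + 7 = 24."
Actual: 16 + 7 = 23
Claimed: 24
Statement is FALSE → Mia lies → Knave

Knave


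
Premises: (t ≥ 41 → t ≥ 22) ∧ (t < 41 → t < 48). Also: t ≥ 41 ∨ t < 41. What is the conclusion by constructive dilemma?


Constructive dilemma: (P → Q) ∧ (R → S), P ∨ R ⊢ Q ∨ S
Premise 1: t ≥ 41 → t ≥ 22
Premise 2: t < 41 → t < 48
Premise 3: t ≥ 41 ∨ t < 41
Case 1: Assuming t ≥ 41, then by Premise 1, t ≥ 22.
Case 2: Assuming t < 41, then by Premise 2, t < 48.
Since one of t ≥ 41 or t < 41 must hold, we get t ≥ 22 or t < 48.

t ≥ 22 or t < 48.


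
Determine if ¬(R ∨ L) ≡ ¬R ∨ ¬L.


Expression 1: ¬(R ∨ L)
Expression 2: ¬R ∨ ¬L
Truth table (R L | Expr1 Expr2):
  T T |   F     F
  T F |   F     T   ← differ
  F T |   F     T   ← differ
  F F |   T     T
Counterexample: R=T, L=F gives Expr1 = F but Expr2 = T, so the expressions are NOT logically equivalent.

No


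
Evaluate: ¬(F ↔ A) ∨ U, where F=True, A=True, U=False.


F = True, A = True, U = False
Expression: ¬(F ↔ A) ∨ U
Step 1: F ↔ A = (True iff True) = True
Step 2: ¬(F ↔ A) = NOT True = False
Step 3: (False) ∨ U = False OR False = False

False


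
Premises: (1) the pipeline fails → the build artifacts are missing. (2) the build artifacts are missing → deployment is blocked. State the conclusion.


Hypothetical syllogism: P → Q, Q → R ⊢ P → R
Premise 1: the pipeline fails → the build artifacts are missing
Premise 2: the build artifacts are missing → deployment is blocked
Chain the implications: the middle term (the build artifacts are missing) links the two.
Conclusion: If the pipeline fails, then deployment is blocked.

If the pipeline fails, then deployment is blocked.


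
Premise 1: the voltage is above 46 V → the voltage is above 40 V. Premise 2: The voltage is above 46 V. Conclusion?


Modus ponens: P → Q, P ⊢ Q
P: the voltage is above 46 V
Q: the voltage is above 40 V
We have P → Q and P is true.
By modus ponens, Q must be true.

The voltage is above 40 V


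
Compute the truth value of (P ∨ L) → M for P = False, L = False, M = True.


P = False, L = False, M = True
Step 1: P ∨ L = False OR False = False
Step 2: (False) → M: false only when antecedent=True and M=False.
Result: True

True


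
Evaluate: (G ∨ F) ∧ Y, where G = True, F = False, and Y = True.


G = True, F = False, Y = True
Step 1: G ∨ F = True OR False = True
Step 2: True ∧ Y = True AND True = True
OR is true when at least one operand is true; AND requires both.

True


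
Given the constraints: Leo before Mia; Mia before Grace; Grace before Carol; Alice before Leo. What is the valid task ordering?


Constraints: Leo before Mia; Mia before Grace; Grace before Carol; Alice before Leo
Method: repeatedly schedule the remaining task that has no remaining task required before it.
  Step 1: remaining {Mia, Alice, Leo, Grace, Carol}; every task except Alice still has a predecessor pending → schedule Alice.
  Step 2: remaining {Mia, Leo, Grace, Carol}; every task except Leo still has a predecessor pending → schedule Leo.
  Step 3: remaining {Mia, Grace, Carol}; every task except Mia still has a predecessor pending → schedule Mia.
  Step 4: remaining {Grace, Carol}; every task except Grace still has a predecessor pending → schedule Grace.
  Step 5: only Carol remains → schedule Carol.
Resulting order:

Alice → Leo → Mia → Grace → Carol


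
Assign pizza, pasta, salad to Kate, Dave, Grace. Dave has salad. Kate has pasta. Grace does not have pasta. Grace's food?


From clues:
  Kate → pasta
  Dave → salad
By elimination, Grace gets the remaining.

pizza


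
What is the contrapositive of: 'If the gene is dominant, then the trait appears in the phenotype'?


Original: If the gene is dominant, then the trait appears in the phenotype
Contrapositive: If ¬Q, then ¬P
Negate Q: not (the trait appears in the phenotype)
Negate P: not (the gene is dominant)

If not (the trait appears in the phenotype), then not (the gene is dominant).


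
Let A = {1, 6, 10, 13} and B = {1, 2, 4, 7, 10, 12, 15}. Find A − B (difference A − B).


A = {1, 6, 10, 13}
B = {1, 2, 4, 7, 10, 12, 15}
Operation: difference A − B
In A but not B: 6, 13

{6, 13}


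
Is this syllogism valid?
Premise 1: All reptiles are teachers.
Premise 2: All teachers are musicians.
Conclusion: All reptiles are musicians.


Premise 1: All reptiles are teachers.
Premise 2: All teachers are musicians.
Conclusion: All reptiles are musicians.
Barbara syllogism (AAA-1): All A are B, All B are C → All A are C.
Middle term (teachers) distributed in premise 2.

Valid


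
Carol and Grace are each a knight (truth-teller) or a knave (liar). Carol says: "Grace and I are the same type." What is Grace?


Carol says: "Grace and I are the same type."
Case 1: Carol is a Knight (truth-teller)
  Statement is true → they ARE the same → Grace is also a Knight
Case 2: Carol is a Knave (liar)
  Statement is false → they are NOT the same → Grace is a Knight
In both cases, Grace is a Knight.

Knight


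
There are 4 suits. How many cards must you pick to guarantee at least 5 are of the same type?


Pigeonhole: to guarantee k in one of n categories, need (k-1)×n + 1.
k = 5, n = 4
Minimum = (5-1) × 4 + 1 = 4 × 4 + 1

17


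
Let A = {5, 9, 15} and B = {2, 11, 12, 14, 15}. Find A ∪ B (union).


A = {5, 9, 15}
B = {2, 11, 12, 14, 15}
Operation: union
All elements combined: 2, 5, 9, 11, 12, 14, 15

{2, 5, 9, 11, 12, 14, 15}


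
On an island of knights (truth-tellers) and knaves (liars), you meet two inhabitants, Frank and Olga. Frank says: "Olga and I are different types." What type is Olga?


Frank says: "Olga and I are different types."
Case 1: Frank is a Knight (truth-teller)
  Statement is true → they ARE different → Olga is a Knave
Case 2: Frank is a Knave (liar)
  Statement is false → they are NOT different → Olga is a Knave
In both cases, Olga is a Knave.

Knave


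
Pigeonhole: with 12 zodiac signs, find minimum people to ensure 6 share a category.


Pigeonhole: to guarantee k in one of n categories, need (k-1)×n + 1.
k = 6, n = 12
Minimum = (6-1) × 12 + 1 = 5 × 12 + 1

61


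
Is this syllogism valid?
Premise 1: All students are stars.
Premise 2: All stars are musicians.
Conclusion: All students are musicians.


Premise 1: All students are stars.
Premise 2: All stars are musicians.
Conclusion: All students are musicians.
Barbara syllogism (AAA-1): All A are B, All B are C → All A are C.
Middle term (stars) distributed in premise 2.

Valid


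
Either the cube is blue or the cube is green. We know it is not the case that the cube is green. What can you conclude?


Disjunctive syllogism: P ∨ Q, ¬P ⊢ Q
Disjunction: the cube is blue ∨ the cube is green
We know it is not the case that the cube is green.
By disjunctive syllogism, the other disjunct must be true.

The cube is blue


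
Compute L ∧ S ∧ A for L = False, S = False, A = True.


L = False, S = False, A = True
Step 1: L ∧ S = False AND False = False
Step 2: (False) ∧ A = (False) AND True = False
AND is true only when ALL operands are true.

False


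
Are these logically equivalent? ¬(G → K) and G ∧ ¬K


Expression 1: ¬(G → K)
Expression 2: G ∧ ¬K
Truth table (G K | Expr1 Expr2):
  T T |   F     F
  T F |   T     T
  F T |   F     F
  F F |   F     F
All 4 rows agree, so the expressions are logically equivalent.

Yes


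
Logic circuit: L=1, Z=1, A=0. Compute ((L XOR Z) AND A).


L XOR Z = 1^1 = 0
0 AND 0 = 0

0


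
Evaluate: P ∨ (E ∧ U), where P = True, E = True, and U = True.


P = True, E = True, U = True
Step 1: E ∧ U = True AND True = True
Step 2: P ∨ True = True OR True = True
AND evaluated first (higher precedence); then OR applied.

True


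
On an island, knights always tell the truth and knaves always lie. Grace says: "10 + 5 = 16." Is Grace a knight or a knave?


Statement: "10 + 5 = 16."
Actual: 10 + 5 = 15
Claimed: 16
Statement is FALSE → Grace lies → Knave

Knave


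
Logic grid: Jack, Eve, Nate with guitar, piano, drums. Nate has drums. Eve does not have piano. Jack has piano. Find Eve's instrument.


From clues:
  Nate → drums
  Jack → piano
By elimination, Eve gets the remaining.

guitar


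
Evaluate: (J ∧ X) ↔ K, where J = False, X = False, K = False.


J = False, X = False, K = False
Step 1: J ∧ X = False AND False = False
Step 2: (False) ↔ K: true when both sides have same truth value.
Result: False ↔ False = True

True


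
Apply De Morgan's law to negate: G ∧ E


De Morgan's law: ¬(P ∧ Q) ≡ ¬P ∨ ¬Q
¬(G ∧ E) = ¬G ∨ ¬E

¬G ∨ ¬E


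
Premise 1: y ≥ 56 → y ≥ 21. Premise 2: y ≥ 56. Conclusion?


Modus ponens: P → Q, P ⊢ Q
P: y ≥ 56
Q: y ≥ 21
We have P → Q and P is true.
By modus ponens, Q must be true.

y ≥ 21


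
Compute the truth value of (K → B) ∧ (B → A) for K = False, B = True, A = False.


K = False, B = True, A = False
Step 1: K → B is false only when K=True and B=False. Result: True
Step 2: B → A is false only when B=True and A=False. Result: False
Step 3: True ∧ False = False

False


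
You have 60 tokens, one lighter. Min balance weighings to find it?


Each weighing has 3 outcomes (left heavy / balance / right heavy), so k weighings distinguish at most 3^k cases; splitting into three near-equal groups achieves this.
Need 3^k ≥ 60: 3^3 = 27 < 60 ≤ 3^4 = 81
k = ⌈log₃(60)⌉ = 4

4


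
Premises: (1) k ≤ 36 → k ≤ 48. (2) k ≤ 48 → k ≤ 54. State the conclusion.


Hypothetical syllogism: P → Q, Q → R ⊢ P → R
Premise 1: k ≤ 36 → k ≤ 48
Premise 2: k ≤ 48 → k ≤ 54
Chain the implications: the middle term (k ≤ 48) links the two.
Conclusion: If k ≤ 36, then k ≤ 54.

If k ≤ 36, then k ≤ 54.


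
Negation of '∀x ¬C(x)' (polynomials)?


Original: ∀x ¬C(x)
Rule: ¬∀→∃, ¬∃→∀, negate predicate.
Negation: ∃x C(x)

∃x C(x)


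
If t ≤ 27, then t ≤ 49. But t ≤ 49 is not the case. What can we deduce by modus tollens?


Modus tollens: P → Q, ¬Q ⊢ ¬P
P: t ≤ 27
Q: t ≤ 49
We have P → Q and Q is false.
By modus tollens, P must be false.

It is not the case that t ≤ 27


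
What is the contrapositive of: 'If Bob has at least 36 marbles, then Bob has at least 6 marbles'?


Original: If Bob has at least 36 marbles, then Bob has at least 6 marbles
Contrapositive: If ¬Q, then ¬P
Negate Q: not (Bob has at least 6 marbles)
Negate P: not (Bob has at least 36 marbles)

If not (Bob has at least 6 marbles), then not (Bob has at least 36 marbles).


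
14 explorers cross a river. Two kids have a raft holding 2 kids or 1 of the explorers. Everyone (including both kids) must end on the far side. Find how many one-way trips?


Per crossing of one of the explorers: kids→, one←, one of the explorers→, one← = 4 trips
14 × 4 = 56, + 1 final kids→ = 57
Minimum trips = 57

57


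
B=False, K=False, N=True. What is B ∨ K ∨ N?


B = False, K = False, N = True
Expression: B ∨ K ∨ N
Step 1: B ∨ K = False OR False = False
Step 2: (False) ∨ N = False OR True = True

True


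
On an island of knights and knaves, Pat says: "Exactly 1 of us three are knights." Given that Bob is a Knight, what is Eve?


Pat claims exactly 1 knights among Pat, Bob, Eve.
Given: Bob is a Knight.

Case 1: Pat is a Knight (tells truth)
  Then exactly 1 of the three are knights.
  Counting Pat, Bob: 2 knight(s) so far. Need -1 more → impossible.
Case 2: Pat is a Knave (lies)
  Then the count is NOT 1.
  If Eve = Knave, count = 1 = 1 → claim would be true, contradicts lie.
  If Eve = Knight, count = 2 ≠ 1 → lie confirmed ✓

Eve is a Knight.

Knight


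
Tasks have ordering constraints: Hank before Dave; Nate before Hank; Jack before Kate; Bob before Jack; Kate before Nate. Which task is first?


Constraints: Hank before Dave; Nate before Hank; Jack before Kate; Bob before Jack; Kate before Nate
The first task can have nothing scheduled before it, so it must never appear on the right of a 'before'.
Tasks appearing after some 'before': Dave, Hank, Kate, Jack, Nate.
The only task not in that list is Bob → it is first.

Bob


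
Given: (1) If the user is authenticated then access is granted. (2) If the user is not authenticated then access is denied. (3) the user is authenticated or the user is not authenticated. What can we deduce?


Constructive dilemma: (P → Q) ∧ (R → S), P ∨ R ⊢ Q ∨ S
Premise 1: the user is authenticated → access is granted
Premise 2: the user is not authenticated → access is denied
Premise 3: the user is authenticated ∨ the user is not authenticated
Case 1: Assuming the user is authenticated, then by Premise 1, access is granted.
Case 2: Assuming the user is not authenticated, then by Premise 2, access is denied.
Since one of the user is authenticated or the user is not authenticated must hold, we get access is granted or access is denied.

Access is granted or access is denied.


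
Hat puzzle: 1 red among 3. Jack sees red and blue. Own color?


Total red = 1, seen red = 1
Own red = 1 - 1 = 0
Jack's hat is blue.

blue


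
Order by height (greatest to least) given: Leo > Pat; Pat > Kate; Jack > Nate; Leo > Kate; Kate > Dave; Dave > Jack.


Constraints: Leo > Pat; Pat > Kate; Jack > Nate; Leo > Kate; Kate > Dave; Dave > Jack
Method: at each step, the next-highest is the one remaining person who never appears on the smaller side of a constraint between remaining people.
  Step 1: remaining {Jack, Nate, Leo, Pat, Dave, Kate}; on the smaller side: {Jack, Nate, Pat, Dave, Kate} → Leo is next (Leo > Pat; Leo > Kate).
  Step 2: remaining {Jack, Nate, Pat, Dave, Kate}; on the smaller side: {Jack, Nate, Dave, Kate} → Pat is next (Pat > Kate).
  Step 3: remaining {Jack, Nate, Dave, Kate}; on the smaller side: {Jack, Nate, Dave} → Kate is next (Kate > Dave).
  Step 4: remaining {Jack, Nate, Dave}; on the smaller side: {Jack, Nate} → Dave is next (Dave > Jack).
  Step 5: remaining {Jack, Nate}; on the smaller side: {Nate} → Jack is next (Jack > Nate).
  Step 6: only Nate remains → lowest.
Final ranking (highest to lowest):

Leo > Pat > Kate > Dave > Jack > Nate


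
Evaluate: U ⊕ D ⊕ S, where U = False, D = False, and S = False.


U = False, D = False, S = False
Step 1: U ⊕ D = False XOR False = False
Step 2: False ⊕ S = False XOR False = False
XOR is true when an odd number of operands are true.

False


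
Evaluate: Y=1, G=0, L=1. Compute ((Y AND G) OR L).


Y AND G = 1&0 = 0
0 OR 1 = 1

1


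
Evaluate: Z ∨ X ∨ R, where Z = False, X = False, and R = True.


Z = False, X = False, R = True
Step 1: Z ∨ X = False OR False = False
Step 2: False ∨ R = False OR True = True
OR is true when at least one operand is true.

True


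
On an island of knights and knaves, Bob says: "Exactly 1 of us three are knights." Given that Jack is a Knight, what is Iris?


Bob claims exactly 1 knights among Bob, Jack, Iris.
Given: Jack is a Knight.

Case 1: Bob is a Knight (tells truth)
  Then exactly 1 of the three are knights.
  Counting Bob, Jack: 2 knight(s) so far. Need -1 more → impossible.
Case 2: Bob is a Knave (lies)
  Then the count is NOT 1.
  If Iris = Knave, count = 1 = 1 → claim would be true, contradicts lie.
  If Iris = Knight, count = 2 ≠ 1 → lie confirmed ✓

Iris is a Knight.

Knight


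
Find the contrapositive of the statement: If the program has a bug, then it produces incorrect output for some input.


Original: If the program has a bug, then it produces incorrect output for some input
Contrapositive: If ¬Q, then ¬P
Negate Q: not (it produces incorrect output for some input)
Negate P: not (the program has a bug)

If not (it produces incorrect output for some input), then not (the program has a bug).


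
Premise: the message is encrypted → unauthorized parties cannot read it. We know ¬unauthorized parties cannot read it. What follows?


Modus tollens: P → Q, ¬Q ⊢ ¬P
P: the message is encrypted
Q: unauthorized parties cannot read it
We have P → Q and Q is false.
By modus tollens, P must be false.

It is not the case that the message is encrypted


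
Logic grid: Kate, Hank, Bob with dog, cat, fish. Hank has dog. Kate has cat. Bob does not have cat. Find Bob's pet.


From clues:
  Hank → dog
  Kate → cat
By elimination, Bob gets the remaining.

fish


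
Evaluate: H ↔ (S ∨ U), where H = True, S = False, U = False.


H = True, S = False, U = False
Step 1: S ∨ U = False OR False = False
Step 2: H ↔ (False): true when both sides have same truth value.
Result: True ↔ False = False

False


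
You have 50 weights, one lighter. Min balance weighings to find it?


Each weighing has 3 outcomes (left heavy / balance / right heavy), so k weighings distinguish at most 3^k cases; splitting into three near-equal groups achieves this.
Need 3^k ≥ 50: 3^3 = 27 < 50 ≤ 3^4 = 81
k = ⌈log₃(50)⌉ = 4

4


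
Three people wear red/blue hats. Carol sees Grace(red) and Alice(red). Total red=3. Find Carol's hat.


Total red = 3, seen red = 2
Own red = 3 - 2 = 1
Carol's hat is red.

red


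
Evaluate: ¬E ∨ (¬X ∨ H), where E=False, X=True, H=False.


E = False, X = True, H = False
Expression: ¬E ∨ (¬X ∨ H)
Step 1: ¬X = NOT True = False
Step 2: ¬X ∨ H = False OR False = False
Step 3: ¬E = NOT False = True
Step 4: (True) ∨ (False) = True OR False = True

True


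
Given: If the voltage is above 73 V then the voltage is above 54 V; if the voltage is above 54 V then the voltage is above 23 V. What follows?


Hypothetical syllogism: P → Q, Q → R ⊢ P → R
Premise 1: the voltage is above 73 V → the voltage is above 54 V
Premise 2: the voltage is above 54 V → the voltage is above 23 V
Chain the implications: the middle term (the voltage is above 54 V) links the two.
Conclusion: If the voltage is above 73 V, then the voltage is above 23 V.

If the voltage is above 73 V, then the voltage is above 23 V.


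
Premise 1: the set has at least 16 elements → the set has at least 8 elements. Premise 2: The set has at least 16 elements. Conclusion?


Modus ponens: P → Q, P ⊢ Q
P: the set has at least 16 elements
Q: the set has at least 8 elements
We have P → Q and P is true.
By modus ponens, Q must be true.

The set has at least 8 elements


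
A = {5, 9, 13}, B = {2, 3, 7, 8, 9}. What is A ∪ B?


A = {5, 9, 13}
B = {2, 3, 7, 8, 9}
Operation: union
All elements combined: 2, 3, 5, 7, 8, 9, 13

{2, 3, 5, 7, 8, 9, 13}


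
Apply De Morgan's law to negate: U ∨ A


De Morgan's law: ¬(P ∨ Q) ≡ ¬P ∧ ¬Q
¬(U ∨ A) = ¬U ∧ ¬A

¬U ∧ ¬A


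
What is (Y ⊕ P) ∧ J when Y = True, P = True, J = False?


Y = True, P = True, J = False
Step 1: Y ⊕ P = True XOR True = False
Step 2: False ∧ J = False AND False = False
XOR true when exactly one of Y,P is true; then AND with J.

False


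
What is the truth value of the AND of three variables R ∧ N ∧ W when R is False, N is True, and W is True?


R = False, N = True, W = True
Step 1: R ∧ N = False AND True = False
Step 2: (False) ∧ W = (False) AND True = False
AND is true only when ALL operands are true.

False


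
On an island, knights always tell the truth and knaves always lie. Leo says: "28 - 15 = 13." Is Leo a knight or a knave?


Statement: "28 - 15 = 13."
Actual: 28 - 15 = 13
Claimed: 13
Statement is TRUE → Leo tells the truth → Knight

Knight


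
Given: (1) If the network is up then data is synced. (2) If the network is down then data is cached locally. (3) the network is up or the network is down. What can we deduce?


Constructive dilemma: (P → Q) ∧ (R → S), P ∨ R ⊢ Q ∨ S
Premise 1: the network is up → data is synced
Premise 2: the network is down → data is cached locally
Premise 3: the network is up ∨ the network is down
Case 1: Assuming the network is up, then by Premise 1, data is synced.
Case 2: Assuming the network is down, then by Premise 2, data is cached locally.
Since one of the network is up or the network is down must hold, we get data is synced or data is cached locally.

Data is synced or data is cached locally.


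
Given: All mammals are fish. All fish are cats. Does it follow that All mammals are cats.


Premise 1: All mammals are fish.
Premise 2: All fish are cats.
Conclusion: All mammals are cats.
Barbara syllogism (AAA-1): All A are B, All B are C → All A are C.
Middle term (fish) distributed in premise 2.

Valid


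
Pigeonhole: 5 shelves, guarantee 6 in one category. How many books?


Pigeonhole: to guarantee k in one of n categories, need (k-1)×n + 1.
k = 6, n = 5
Minimum = (6-1) × 5 + 1 = 5 × 5 + 1

26


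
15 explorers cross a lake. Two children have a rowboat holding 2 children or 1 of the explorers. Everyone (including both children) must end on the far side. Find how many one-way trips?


Per crossing of one of the explorers: children→, one←, one of the explorers→, one← = 4 trips
15 × 4 = 60, + 1 final children→ = 61
Minimum trips = 61

61


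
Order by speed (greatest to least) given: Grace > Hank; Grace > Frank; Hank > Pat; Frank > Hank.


Constraints: Grace > Hank; Grace > Frank; Hank > Pat; Frank > Hank
Method: at each step, the next-highest is the one remaining person who never appears on the smaller side of a constraint between remaining people.
  Step 1: remaining {Hank, Pat, Grace, Frank}; on the smaller side: {Hank, Pat, Frank} → Grace is next (Grace > Hank; Grace > Frank).
  Step 2: remaining {Hank, Pat, Frank}; on the smaller side: {Hank, Pat} → Frank is next (Frank > Hank).
  Step 3: remaining {Hank, Pat}; on the smaller side: {Pat} → Hank is next (Hank > Pat).
  Step 4: only Pat remains → lowest.
Final ranking (highest to lowest):

Grace > Frank > Hank > Pat


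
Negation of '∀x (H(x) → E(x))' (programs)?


Original: ∀x (H(x) → E(x))
Rule: ¬∀→∃, ¬∃→∀, negate predicate.
Negation: ∃x (H(x) ∧ ¬E(x))

∃x (H(x) ∧ ¬E(x))


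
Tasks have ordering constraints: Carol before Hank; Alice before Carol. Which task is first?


Constraints: Carol before Hank; Alice before Carol
The first task can have nothing scheduled before it, so it must never appear on the right of a 'before'.
Tasks appearing after some 'before': Hank, Carol.
The only task not in that list is Alice → it is first.

Alice


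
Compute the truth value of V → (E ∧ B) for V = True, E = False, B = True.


V = True, E = False, B = True
Step 1: E ∧ B = False AND True = False
Step 2: V → (False): false only when V=True and consequent=False.
Result: False

False


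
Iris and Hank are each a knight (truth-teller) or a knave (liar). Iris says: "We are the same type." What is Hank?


Iris says: "We are the same type."
Case 1: Iris is a Knight (truth-teller)
  Statement is true → they ARE the same → Hank is also a Knight
Case 2: Iris is a Knave (liar)
  Statement is false → they are NOT the same → Hank is a Knight
In both cases, Hank is a Knight.

Knight


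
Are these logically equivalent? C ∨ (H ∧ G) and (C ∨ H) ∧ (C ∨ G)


Expression 1: C ∨ (H ∧ G)
Expression 2: (C ∨ H) ∧ (C ∨ G)
Truth table (C H G | Expr1 Expr2):
  T T T |   T     T
  T T F |   T     T
  T F T |   T     T
  T F F |   T     T
  F T T |   T     T
  F T F |   F     F
  F F T |   F     F
  F F F |   F     F
All 8 rows agree, so the expressions are logically equivalent.

Yes


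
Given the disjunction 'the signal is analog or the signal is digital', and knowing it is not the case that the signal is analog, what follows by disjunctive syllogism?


Disjunctive syllogism: P ∨ Q, ¬P ⊢ Q
Disjunction: the signal is analog ∨ the signal is digital
We know it is not the case that the signal is analog.
By disjunctive syllogism, the other disjunct must be true.

The signal is digital


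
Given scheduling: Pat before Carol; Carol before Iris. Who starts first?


Constraints: Pat before Carol; Carol before Iris
The first task can have nothing scheduled before it, so it must never appear on the right of a 'before'.
Tasks appearing after some 'before': Carol, Iris.
The only task not in that list is Pat → it is first.

Pat


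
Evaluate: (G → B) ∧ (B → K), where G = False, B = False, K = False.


G = False, B = False, K = False
Step 1: G → B is false only when G=True and B=False. Result: True
Step 2: B → K is false only when B=True and K=False. Result: True
Step 3: True ∧ True = True

True


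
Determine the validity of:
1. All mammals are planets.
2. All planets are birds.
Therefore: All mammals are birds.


Premise 1: All mammals are planets.
Premise 2: All planets are birds.
Conclusion: All mammals are birds.
Barbara syllogism (AAA-1): All A are B, All B are C → All A are C.
Middle term (planets) distributed in premise 2.

Valid


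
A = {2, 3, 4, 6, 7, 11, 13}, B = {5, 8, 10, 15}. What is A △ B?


A = {2, 3, 4, 6, 7, 11, 13}
B = {5, 8, 10, 15}
Operation: symmetric difference
In A only: [2, 3, 4, 6, 7, 11, 13], in B only: [5, 8, 10, 15]

{2, 3, 4, 5, 6, 7, 8, 10, 11, 13, 15}


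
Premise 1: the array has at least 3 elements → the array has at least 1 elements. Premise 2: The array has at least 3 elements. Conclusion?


Modus ponens: P → Q, P ⊢ Q
P: the array has at least 3 elements
Q: the array has at least 1 elements
We have P → Q and P is true.
By modus ponens, Q must be true.

The array has at least 1 elements


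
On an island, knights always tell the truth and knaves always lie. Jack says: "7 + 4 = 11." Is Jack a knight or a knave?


Statement: "7 + 4 = 11."
Actual: 7 + 4 = 11
Claimed: 11
Statement is TRUE → Jack tells the truth → Knight

Knight


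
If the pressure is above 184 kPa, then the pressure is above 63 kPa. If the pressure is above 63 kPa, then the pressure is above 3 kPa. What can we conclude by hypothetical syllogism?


Hypothetical syllogism: P → Q, Q → R ⊢ P → R
Premise 1: the pressure is above 184 kPa → the pressure is above 63 kPa
Premise 2: the pressure is above 63 kPa → the pressure is above 3 kPa
Chain the implications: the middle term (the pressure is above 63 kPa) links the two.
Conclusion: If the pressure is above 184 kPa, then the pressure is above 3 kPa.

If the pressure is above 184 kPa, then the pressure is above 3 kPa.


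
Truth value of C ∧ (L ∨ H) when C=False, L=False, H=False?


C = False, L = False, H = False
Expression: C ∧ (L ∨ H)
Step 1: L ∨ H = False OR False = False
Step 2: C ∧ (False) = False AND False = False

False


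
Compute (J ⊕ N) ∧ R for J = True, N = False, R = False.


J = True, N = False, R = False
Step 1: J ⊕ N = True XOR False = True
Step 2: True ∧ R = True AND False = False
XOR true when exactly one of J,N is true; then AND with R.

False


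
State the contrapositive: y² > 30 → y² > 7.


Original: If y² > 30, then y² > 7
Contrapositive: If ¬Q, then ¬P
Negate Q: not (y² > 7)
Negate P: not (y² > 30)

If not (y² > 7), then not (y² > 30).


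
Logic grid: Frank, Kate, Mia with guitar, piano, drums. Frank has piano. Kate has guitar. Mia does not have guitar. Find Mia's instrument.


From clues:
  Kate → guitar
  Frank → piano
By elimination, Mia gets the remaining.

drums


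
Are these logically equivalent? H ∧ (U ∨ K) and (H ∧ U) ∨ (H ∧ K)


Expression 1: H ∧ (U ∨ K)
Expression 2: (H ∧ U) ∨ (H ∧ K)
Truth table (H U K | Expr1 Expr2):
  T T T |   T     T
  T T F |   T     T
  T F T |   T     T
  T F F |   F     F
  F T T |   F     F
  F T F |   F     F
  F F T |   F     F
  F F F |   F     F
All 8 rows agree, so the expressions are logically equivalent.

Yes
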